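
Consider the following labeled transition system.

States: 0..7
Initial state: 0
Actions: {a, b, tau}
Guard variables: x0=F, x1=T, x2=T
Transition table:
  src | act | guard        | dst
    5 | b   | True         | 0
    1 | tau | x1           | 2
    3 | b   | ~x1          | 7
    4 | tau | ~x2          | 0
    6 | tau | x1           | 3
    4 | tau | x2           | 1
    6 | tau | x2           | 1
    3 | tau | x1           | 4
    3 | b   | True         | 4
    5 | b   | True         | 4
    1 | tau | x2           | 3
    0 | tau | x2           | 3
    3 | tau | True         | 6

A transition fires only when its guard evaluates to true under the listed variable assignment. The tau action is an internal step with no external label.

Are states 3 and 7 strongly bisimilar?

Bisimulation quotient by refinement:
  P[0] = {{0,1,2,3,4,5,6,7}}
  P[1] = {{0,1,4,6},{2,7},{3},{5}}
  P[2] = {{0},{1},{2,7},{3},{4},{5},{6}}
stable after 3 split(s): 7 block(s)
class of 3: {3}; class of 7: {2,7}

Answer: NOT BISIMILAR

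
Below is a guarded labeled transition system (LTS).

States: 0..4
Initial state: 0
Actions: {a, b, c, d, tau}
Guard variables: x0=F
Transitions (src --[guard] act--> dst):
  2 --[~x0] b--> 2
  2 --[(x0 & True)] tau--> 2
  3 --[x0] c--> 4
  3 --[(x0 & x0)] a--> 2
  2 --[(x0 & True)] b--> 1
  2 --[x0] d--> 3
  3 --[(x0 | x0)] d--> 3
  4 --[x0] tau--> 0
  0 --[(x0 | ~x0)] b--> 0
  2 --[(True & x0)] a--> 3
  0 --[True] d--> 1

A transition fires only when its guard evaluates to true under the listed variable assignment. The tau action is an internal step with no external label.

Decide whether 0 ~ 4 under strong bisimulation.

Compute ~ classes (split until stable):
  π0 = {{0,1,2,3,4}}
  π1 = {{0},{1,3,4},{2}}
3 equivalence class(es) (converged in 2)
0∈{0}, 4∈{1,3,4}

Answer: NOT BISIMILAR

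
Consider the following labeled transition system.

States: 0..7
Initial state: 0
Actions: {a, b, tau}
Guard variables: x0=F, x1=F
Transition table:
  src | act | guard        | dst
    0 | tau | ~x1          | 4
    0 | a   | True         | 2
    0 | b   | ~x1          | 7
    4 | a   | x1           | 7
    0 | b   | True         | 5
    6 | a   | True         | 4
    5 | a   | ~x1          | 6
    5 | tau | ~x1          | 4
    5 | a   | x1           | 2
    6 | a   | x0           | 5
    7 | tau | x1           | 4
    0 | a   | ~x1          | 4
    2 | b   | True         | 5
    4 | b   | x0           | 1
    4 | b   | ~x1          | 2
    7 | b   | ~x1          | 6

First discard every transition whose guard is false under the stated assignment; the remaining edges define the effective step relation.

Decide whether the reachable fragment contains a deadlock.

Answer: DEADLOCK-FREE

Trace:
R = {0,2,4,5,6,7}
  0: a→2  a→4  b→5  b→7  tau→4  [deg 5]
  2: b→5  [deg 1]
  4: b→2  [deg 1]
  5: a→6  tau→4  [deg 2]
  6: a→4  [deg 1]
  7: b→6  [deg 1]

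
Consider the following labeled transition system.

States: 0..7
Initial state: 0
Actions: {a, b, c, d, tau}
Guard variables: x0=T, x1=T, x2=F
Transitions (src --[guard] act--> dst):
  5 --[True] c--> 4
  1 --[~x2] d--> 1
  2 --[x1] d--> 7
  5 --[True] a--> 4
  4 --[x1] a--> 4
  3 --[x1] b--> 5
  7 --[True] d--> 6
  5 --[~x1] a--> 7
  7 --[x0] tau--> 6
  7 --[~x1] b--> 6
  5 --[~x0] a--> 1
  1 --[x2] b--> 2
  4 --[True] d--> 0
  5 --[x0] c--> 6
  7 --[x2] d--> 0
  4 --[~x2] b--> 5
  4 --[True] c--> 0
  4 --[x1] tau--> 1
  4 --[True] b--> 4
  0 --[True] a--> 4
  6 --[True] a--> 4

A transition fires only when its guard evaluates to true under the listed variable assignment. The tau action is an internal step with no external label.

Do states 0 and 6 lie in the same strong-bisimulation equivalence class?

Answer: BISIMILAR

Working:
Bisimulation quotient by refinement:
  round 0: {{0,1,2,3,4,5,6,7}}
  round 1: {{0,6},{1,2},{3},{4},{5},{7}}
  round 2: {{0,6},{1},{2},{3},{4},{5},{7}}
stable after 3 split(s): 7 block(s)
class of 0: {0,6}; class of 6: {0,6}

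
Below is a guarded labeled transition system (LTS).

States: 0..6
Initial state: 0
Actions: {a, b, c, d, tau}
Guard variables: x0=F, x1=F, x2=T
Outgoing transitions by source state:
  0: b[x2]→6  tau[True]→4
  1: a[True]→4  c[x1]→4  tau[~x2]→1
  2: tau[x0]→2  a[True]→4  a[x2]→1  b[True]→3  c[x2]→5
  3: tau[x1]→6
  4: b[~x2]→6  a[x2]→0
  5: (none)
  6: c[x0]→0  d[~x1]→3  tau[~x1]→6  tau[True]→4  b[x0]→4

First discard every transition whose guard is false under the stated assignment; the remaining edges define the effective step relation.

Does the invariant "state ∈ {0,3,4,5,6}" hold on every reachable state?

Safe = {0,3,4,5,6}
R = {0,3,4,6}
  0: ok
  3: ok
  4: ok
  6: ok

Answer: INVARIANT HOLDS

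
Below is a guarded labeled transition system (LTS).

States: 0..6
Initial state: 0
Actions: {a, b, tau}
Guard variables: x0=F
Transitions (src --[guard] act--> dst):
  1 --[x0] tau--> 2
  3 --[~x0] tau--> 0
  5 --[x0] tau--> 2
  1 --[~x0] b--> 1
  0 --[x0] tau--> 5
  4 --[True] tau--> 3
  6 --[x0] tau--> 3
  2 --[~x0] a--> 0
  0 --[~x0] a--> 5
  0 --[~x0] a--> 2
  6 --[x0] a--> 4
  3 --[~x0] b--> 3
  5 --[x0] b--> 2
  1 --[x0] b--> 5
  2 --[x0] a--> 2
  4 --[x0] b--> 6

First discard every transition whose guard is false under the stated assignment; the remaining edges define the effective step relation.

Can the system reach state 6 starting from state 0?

7 transition(s) survive guard evaluation.
L0 = {0}
L1 = {2,5}  cumulative {0,2,5}
R = {0,2,5}

Answer: UNREACHABLE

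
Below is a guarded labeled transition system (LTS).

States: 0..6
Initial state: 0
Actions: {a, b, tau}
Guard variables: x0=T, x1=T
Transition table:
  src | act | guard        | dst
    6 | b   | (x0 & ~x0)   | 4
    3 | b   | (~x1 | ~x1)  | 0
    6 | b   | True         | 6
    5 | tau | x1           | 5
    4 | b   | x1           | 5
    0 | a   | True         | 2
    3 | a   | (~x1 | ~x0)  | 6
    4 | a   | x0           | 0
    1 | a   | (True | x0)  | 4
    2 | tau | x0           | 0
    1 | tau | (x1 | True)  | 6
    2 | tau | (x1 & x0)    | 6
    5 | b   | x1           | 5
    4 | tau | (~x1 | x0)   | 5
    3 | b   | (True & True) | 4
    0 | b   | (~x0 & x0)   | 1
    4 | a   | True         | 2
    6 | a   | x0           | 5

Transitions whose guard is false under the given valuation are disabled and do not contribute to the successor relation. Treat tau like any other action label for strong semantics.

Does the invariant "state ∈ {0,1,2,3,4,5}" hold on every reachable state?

Answer: INVARIANT VIOLATED at state 6

Working:
Safe = {0,1,2,3,4,5}
Reach set: {0,2,5,6}
  0: ok
  2: ok
  5: ok
  6: ✗ unsafe
witness against invariant: a·tau → 6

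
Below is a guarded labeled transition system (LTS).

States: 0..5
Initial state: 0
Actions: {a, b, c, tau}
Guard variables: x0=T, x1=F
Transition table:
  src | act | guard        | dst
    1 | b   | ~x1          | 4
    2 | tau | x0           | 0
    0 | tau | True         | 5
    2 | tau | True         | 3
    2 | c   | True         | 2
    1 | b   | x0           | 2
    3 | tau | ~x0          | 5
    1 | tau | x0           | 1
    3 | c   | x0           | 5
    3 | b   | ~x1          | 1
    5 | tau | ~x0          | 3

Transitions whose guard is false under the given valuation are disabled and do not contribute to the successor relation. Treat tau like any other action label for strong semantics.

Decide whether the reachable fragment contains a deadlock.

Answer: DEADLOCK at state 5

Working:
R = {0,5}
  0: tau→5  [deg 1]
  5: ∅  [STUCK]
trace reaching 5: tau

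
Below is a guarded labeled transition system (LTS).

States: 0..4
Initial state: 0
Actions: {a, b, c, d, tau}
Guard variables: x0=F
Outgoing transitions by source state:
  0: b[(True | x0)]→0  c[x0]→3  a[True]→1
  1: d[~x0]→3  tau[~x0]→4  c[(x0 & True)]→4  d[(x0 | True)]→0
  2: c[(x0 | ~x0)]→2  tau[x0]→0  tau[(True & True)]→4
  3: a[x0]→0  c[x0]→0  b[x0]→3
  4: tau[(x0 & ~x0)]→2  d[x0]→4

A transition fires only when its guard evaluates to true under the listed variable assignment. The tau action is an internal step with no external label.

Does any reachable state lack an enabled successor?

R = {0,1,3,4}
  0: a→1  b→0  [2 out]
  1: d→0  d→3  tau→4  [3 out]
  3: ∅  [no exit]
  4: ∅  [no exit]
witness 3: a·d

Answer: DEADLOCK at state 3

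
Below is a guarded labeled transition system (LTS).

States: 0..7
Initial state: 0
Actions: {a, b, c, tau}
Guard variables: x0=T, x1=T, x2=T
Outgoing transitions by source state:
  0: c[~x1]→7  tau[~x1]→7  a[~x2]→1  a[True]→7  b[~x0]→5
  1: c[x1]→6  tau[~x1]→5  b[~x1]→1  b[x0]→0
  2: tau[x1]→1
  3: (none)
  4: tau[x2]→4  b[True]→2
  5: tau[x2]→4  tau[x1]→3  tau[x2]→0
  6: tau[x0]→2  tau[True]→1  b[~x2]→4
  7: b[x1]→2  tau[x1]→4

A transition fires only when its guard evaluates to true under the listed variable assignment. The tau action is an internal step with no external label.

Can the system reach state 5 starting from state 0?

Answer: UNREACHABLE

Working:
Guard filter leaves 13 enabled edge(s).
Layer 0: {0}
Layer 1: {7}  total {0,7}
Layer 2: {2,4}  total {0,2,4,7}
Layer 3: {1}  total {0,1,2,4,7}
Layer 4: {6}  total {0,1,2,4,6,7}
R = {0,1,2,4,6,7}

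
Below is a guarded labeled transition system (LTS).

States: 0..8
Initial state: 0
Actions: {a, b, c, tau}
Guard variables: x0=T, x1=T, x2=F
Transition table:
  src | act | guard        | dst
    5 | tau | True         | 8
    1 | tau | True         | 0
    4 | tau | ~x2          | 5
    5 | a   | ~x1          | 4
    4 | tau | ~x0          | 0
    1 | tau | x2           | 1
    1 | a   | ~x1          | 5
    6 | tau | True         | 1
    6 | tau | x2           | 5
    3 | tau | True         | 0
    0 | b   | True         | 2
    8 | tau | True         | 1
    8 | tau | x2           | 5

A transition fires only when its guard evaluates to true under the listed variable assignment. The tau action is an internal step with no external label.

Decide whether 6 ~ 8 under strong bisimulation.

Answer: BISIMILAR

Working:
Bisimulation quotient by refinement:
  π0 = {{0,1,2,3,4,5,6,7,8}}
  π1 = {{0},{1,3,4,5,6,8},{2,7}}
  π2 = {{0},{1,3},{2,7},{4,5,6,8}}
  π3 = {{0},{1,3},{2,7},{4,5},{6,8}}
  π4 = {{0},{1,3},{2,7},{4},{5},{6,8}}
Fixed point at round 5; 6 class(es).
class of 6: {6,8}; class of 8: {6,8}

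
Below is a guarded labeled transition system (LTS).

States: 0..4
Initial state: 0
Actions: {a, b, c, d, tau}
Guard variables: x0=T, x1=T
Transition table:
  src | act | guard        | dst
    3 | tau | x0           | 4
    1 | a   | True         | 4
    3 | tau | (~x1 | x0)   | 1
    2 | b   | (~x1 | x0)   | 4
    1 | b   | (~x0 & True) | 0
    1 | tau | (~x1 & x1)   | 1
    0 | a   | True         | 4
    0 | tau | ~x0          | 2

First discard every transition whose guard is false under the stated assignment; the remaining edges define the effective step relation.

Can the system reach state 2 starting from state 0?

5 transition(s) survive guard evaluation.
depth 0: {0}
depth 1: {4}  total {0,4}
Reachable = {0,4}

Answer: UNREACHABLE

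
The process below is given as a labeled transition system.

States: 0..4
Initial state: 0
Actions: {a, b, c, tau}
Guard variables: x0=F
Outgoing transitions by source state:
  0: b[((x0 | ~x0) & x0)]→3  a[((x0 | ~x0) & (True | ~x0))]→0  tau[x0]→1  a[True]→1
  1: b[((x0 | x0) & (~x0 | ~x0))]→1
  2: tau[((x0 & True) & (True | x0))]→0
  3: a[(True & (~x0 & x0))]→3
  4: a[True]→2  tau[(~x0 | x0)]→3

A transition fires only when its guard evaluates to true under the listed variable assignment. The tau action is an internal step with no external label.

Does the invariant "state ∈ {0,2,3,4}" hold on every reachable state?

Answer: INVARIANT VIOLATED at state 1

Working:
Safe = {0,2,3,4}
Reach set: {0,1}
  0: ✓
  1: VIOLATES
counterexample path to 1: a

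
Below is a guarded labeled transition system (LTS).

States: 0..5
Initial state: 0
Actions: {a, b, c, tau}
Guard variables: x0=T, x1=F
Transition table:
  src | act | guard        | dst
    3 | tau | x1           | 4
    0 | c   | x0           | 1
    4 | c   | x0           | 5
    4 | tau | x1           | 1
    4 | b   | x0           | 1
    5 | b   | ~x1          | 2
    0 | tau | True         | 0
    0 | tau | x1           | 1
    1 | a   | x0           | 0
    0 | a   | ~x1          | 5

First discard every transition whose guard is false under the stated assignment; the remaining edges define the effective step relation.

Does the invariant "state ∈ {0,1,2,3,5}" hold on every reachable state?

Allowed set {0,1,2,3,5}
Reach set: {0,1,2,5}
  0: safe
  1: safe
  2: safe
  5: safe

Answer: INVARIANT HOLDS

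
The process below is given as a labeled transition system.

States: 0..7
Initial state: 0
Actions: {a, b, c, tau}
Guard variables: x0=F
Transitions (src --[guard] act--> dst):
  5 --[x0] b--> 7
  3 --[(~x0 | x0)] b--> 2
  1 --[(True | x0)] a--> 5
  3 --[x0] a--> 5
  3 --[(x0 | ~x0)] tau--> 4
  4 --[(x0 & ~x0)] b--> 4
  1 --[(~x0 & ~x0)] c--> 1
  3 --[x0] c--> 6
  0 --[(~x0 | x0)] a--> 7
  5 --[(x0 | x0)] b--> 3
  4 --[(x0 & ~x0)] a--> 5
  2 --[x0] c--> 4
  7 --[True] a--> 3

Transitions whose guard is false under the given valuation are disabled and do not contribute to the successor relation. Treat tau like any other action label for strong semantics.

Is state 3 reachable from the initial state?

Answer: REACHABLE

Trace:
Guard filter leaves 6 enabled edge(s).
Layer 0: {0}
Layer 1: {7}  total {0,7}
Layer 2: {3}  total {0,3,7}
Layer 3: {2,4}  total {0,2,3,4,7}
R = {0,2,3,4,7}
trace reaching 3: a·a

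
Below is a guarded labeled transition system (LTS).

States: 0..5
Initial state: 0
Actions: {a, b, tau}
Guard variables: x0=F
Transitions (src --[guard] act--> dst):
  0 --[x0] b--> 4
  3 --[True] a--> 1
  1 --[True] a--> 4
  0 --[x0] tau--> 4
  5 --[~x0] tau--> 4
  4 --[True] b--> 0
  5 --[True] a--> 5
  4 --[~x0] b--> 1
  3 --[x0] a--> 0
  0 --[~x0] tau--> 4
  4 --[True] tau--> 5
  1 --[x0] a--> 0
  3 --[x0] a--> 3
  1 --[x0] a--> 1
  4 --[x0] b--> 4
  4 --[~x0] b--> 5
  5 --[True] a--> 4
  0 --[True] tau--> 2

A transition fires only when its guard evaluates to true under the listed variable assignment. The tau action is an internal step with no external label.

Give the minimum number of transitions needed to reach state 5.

Answer: 2

Trace:
Layered search for 5:
  depth 0: {0}
  depth 1: {2,4}
  depth 2: {1,5}
depth(5)=2, e.g. tau·b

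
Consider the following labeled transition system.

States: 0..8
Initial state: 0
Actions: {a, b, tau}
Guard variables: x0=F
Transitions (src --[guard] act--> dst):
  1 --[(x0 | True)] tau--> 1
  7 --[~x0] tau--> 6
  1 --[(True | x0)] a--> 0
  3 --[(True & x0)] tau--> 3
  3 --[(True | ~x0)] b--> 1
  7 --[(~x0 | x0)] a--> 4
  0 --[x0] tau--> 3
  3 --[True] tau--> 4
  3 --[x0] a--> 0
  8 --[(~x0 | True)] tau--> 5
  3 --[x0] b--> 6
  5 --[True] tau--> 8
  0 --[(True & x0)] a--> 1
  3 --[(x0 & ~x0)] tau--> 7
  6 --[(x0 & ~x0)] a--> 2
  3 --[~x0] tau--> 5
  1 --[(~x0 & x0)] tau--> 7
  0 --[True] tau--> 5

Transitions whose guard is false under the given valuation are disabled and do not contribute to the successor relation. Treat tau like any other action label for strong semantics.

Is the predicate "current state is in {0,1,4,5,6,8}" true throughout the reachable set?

Answer: INVARIANT HOLDS

Analysis:
Allowed set {0,1,4,5,6,8}
Reach set: {0,5,8}
  0: safe
  5: safe
  8: safe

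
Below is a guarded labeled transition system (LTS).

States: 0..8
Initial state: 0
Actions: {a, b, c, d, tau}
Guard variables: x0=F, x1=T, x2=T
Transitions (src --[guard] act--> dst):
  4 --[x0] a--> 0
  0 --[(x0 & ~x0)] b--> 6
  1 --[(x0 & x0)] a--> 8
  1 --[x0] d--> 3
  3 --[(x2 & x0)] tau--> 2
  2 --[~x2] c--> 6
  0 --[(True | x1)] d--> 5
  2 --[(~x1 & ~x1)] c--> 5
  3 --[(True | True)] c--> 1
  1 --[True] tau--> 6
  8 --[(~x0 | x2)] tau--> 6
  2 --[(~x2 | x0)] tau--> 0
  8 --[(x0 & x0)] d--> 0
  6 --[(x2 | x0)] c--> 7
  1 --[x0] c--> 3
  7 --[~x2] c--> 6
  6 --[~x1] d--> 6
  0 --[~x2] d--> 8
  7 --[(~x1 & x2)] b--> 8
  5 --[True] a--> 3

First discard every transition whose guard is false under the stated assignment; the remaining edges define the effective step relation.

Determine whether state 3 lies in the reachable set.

Answer: REACHABLE

Trace:
6 transition(s) survive guard evaluation.
L0 = {0}
L1 = {5}  cumulative {0,5}
L2 = {3}  cumulative {0,3,5}
L3 = {1}  cumulative {0,1,3,5}
L4 = {6}  cumulative {0,1,3,5,6}
L5 = {7}  cumulative {0,1,3,5,6,7}
Reach set: {0,1,3,5,6,7}
trace reaching 3: d·a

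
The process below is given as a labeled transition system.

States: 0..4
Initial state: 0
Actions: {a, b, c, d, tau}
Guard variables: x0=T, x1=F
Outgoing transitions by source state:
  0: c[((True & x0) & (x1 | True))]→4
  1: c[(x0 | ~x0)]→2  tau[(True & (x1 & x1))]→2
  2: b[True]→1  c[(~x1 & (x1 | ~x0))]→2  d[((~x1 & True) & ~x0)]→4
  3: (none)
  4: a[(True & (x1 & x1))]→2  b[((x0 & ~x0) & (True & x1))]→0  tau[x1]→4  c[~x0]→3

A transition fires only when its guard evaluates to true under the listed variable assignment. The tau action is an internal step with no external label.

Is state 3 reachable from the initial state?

Guard filter leaves 3 enabled edge(s).
Layer 0: {0}
Layer 1: {4}  now seen {0,4}
Reachable = {0,4}

Answer: UNREACHABLE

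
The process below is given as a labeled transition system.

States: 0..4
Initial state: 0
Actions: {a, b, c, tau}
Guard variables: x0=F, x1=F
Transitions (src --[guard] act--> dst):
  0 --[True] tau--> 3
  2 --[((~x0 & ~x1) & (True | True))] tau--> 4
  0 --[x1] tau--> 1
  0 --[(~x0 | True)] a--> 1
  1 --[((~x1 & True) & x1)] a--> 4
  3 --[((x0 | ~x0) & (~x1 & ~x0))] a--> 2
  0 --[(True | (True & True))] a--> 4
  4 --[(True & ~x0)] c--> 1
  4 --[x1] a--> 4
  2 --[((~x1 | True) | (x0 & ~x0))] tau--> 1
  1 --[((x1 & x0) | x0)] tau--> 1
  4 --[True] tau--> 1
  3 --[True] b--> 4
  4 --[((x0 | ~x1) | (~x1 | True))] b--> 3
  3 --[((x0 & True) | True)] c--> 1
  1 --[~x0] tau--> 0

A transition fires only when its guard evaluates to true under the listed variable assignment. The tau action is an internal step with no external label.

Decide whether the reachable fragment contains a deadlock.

R = {0,1,2,3,4}
  0: a→1  a→4  tau→3  [3 exit(s)]
  1: tau→0  [1 exit(s)]
  2: tau→1  tau→4  [2 exit(s)]
  3: a→2  b→4  c→1  [3 exit(s)]
  4: b→3  c→1  tau→1  [3 exit(s)]

Answer: DEADLOCK-FREE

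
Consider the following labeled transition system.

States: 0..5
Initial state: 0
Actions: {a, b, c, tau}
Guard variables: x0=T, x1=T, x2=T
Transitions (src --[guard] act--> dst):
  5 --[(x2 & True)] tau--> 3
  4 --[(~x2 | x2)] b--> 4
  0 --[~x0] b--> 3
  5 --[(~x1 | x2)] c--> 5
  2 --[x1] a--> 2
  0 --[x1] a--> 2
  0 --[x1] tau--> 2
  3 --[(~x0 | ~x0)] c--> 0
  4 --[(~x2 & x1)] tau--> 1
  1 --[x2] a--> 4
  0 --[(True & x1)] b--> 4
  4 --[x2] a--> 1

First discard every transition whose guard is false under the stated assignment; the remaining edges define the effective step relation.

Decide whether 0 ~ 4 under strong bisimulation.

Refine partition for ~:
  P[0] = {{0,1,2,3,4,5}}
  P[1] = {{0},{1,2},{3},{4},{5}}
  P[2] = {{0},{1},{2},{3},{4},{5}}
stable after 3 split(s): 6 block(s)
[0]={0}  [4]={4}

Answer: NOT BISIMILAR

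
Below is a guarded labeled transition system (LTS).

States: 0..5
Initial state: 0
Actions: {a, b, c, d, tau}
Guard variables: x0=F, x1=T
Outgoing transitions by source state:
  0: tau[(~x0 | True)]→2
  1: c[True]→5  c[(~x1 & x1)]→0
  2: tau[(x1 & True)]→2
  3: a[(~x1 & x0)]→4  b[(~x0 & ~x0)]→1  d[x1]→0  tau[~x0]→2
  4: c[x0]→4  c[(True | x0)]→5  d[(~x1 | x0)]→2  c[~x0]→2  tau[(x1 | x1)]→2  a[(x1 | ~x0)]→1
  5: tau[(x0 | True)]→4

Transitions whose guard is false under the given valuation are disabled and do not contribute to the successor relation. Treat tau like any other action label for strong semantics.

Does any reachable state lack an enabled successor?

Answer: DEADLOCK-FREE

Working:
Reach set: {0,2}
  0: tau→2  [deg 1]
  2: tau→2  [deg 1]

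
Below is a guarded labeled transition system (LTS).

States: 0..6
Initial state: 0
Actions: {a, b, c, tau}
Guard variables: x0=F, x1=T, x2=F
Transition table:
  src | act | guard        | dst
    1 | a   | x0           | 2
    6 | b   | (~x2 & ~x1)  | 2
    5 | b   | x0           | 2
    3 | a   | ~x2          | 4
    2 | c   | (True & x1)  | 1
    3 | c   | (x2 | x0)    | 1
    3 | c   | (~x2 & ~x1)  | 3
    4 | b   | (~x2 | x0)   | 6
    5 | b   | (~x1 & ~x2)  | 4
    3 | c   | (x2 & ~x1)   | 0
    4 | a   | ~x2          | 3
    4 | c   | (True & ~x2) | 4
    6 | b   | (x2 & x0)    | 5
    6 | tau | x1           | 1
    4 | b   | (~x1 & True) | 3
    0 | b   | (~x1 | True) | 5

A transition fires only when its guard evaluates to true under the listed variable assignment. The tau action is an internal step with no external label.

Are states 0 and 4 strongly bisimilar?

Answer: NOT BISIMILAR

Trace:
Compute ~ classes (split until stable):
  round 0: {{0,1,2,3,4,5,6}}
  round 1: {{0},{1,5},{2},{3},{4},{6}}
stable after 2 split(s): 6 block(s)
0∈{0}, 4∈{4}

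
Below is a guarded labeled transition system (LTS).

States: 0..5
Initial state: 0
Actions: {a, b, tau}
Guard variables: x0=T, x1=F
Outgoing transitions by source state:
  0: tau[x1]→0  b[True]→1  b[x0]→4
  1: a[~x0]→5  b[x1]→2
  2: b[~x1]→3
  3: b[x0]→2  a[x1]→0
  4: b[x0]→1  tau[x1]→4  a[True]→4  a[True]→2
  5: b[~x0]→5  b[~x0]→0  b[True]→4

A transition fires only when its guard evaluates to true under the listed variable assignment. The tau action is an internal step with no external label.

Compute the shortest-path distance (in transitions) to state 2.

Answer: 2

Trace:
Breadth-first toward 2:
  depth 0: {0}
  depth 1: {1,4}
  depth 2: {2}
2 enters at depth 2; path b·a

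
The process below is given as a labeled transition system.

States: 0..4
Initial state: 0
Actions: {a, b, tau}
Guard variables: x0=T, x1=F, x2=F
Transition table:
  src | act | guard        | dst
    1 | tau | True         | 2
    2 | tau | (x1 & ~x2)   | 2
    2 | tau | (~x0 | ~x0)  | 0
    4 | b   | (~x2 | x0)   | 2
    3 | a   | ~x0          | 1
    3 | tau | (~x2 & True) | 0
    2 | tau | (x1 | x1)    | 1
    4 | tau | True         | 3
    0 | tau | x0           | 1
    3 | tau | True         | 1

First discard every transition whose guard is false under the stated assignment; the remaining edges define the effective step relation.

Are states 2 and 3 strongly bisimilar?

Bisimulation quotient by refinement:
  round 0: {{0,1,2,3,4}}
  round 1: {{0,1,3},{2},{4}}
  round 2: {{0,3},{1},{2},{4}}
  round 3: {{0},{1},{2},{3},{4}}
Fixed point at round 4; 5 class(es).
[2]={2}  [3]={3}

Answer: NOT BISIMILAR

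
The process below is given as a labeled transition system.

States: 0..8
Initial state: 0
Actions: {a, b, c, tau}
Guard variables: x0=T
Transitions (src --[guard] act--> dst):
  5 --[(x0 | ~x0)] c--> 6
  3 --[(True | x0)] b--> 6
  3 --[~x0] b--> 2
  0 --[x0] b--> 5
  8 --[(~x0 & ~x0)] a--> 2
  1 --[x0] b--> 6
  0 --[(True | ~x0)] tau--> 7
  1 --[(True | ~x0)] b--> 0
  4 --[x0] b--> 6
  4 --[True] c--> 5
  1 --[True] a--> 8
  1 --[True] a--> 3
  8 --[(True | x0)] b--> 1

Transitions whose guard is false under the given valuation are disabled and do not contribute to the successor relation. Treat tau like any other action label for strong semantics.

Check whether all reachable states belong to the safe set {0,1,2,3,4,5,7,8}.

Inv-set: {0,1,2,3,4,5,7,8}
Reach set: {0,5,6,7}
  0: ✓
  5: ✓
  6: VIOLATES
  7: ✓
counterexample path to 6: b·c

Answer: INVARIANT VIOLATED at state 6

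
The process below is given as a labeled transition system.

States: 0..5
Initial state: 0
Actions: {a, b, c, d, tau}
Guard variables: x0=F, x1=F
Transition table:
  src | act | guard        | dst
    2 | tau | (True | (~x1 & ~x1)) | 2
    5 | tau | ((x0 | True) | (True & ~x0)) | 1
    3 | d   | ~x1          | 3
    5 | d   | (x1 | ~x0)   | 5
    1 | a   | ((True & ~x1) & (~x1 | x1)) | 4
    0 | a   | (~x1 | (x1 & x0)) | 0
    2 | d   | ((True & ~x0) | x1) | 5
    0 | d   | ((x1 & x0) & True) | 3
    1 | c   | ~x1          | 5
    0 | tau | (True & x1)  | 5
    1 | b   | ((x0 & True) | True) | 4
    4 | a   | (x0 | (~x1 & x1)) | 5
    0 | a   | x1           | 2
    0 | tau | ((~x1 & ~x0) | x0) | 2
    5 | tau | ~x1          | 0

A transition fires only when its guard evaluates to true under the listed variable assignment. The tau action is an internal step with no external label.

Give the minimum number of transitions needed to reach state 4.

Answer: 4

Working:
Layered search for 4:
  Layer 0: {0}
  Layer 1: {2}
  Layer 2: {5}
  Layer 3: {1}
  Layer 4: {4}
4 enters at depth 4; path tau·d·tau·a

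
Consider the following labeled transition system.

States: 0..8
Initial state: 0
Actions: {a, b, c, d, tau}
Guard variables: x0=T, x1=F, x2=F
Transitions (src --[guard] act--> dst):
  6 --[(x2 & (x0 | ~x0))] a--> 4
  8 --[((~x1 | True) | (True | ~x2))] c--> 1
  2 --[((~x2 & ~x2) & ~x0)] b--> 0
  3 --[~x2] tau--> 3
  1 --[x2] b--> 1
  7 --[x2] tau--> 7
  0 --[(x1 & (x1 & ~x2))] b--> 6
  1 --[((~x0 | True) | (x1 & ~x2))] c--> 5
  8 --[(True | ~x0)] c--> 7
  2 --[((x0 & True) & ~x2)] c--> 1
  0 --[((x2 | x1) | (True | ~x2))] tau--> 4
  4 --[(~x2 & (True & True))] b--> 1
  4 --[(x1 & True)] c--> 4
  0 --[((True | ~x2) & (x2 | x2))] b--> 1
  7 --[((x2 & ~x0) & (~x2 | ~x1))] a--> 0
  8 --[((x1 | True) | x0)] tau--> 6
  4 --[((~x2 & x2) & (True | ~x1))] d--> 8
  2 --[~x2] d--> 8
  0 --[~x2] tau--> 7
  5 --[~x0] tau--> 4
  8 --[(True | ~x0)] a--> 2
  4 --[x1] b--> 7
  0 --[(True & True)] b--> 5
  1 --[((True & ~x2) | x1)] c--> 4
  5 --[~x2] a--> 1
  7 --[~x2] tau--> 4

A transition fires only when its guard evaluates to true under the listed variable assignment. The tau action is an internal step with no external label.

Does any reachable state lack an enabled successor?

Reachable = {0,1,4,5,7}
  0: b→5  tau→4  tau→7  [3 out]
  1: c→4  c→5  [2 out]
  4: b→1  [1 out]
  5: a→1  [1 out]
  7: tau→4  [1 out]

Answer: DEADLOCK-FREE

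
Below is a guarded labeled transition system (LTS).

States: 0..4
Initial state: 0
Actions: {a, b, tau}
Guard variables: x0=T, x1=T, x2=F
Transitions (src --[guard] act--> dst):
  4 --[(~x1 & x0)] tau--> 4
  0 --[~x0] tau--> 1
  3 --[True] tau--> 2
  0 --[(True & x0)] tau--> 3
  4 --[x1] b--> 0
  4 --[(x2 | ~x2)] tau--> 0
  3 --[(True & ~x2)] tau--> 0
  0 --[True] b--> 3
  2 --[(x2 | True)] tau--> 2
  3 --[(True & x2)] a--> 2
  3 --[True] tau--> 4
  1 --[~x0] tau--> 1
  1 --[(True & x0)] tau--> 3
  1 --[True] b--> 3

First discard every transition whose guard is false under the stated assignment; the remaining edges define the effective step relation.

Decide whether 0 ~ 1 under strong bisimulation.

Bisimulation quotient by refinement:
  P[0] = {{0,1,2,3,4}}
  P[1] = {{0,1,4},{2,3}}
  P[2] = {{0,1},{2},{3},{4}}
Fixed point at round 3; 4 class(es).
class of 0: {0,1}; class of 1: {0,1}

Answer: BISIMILAR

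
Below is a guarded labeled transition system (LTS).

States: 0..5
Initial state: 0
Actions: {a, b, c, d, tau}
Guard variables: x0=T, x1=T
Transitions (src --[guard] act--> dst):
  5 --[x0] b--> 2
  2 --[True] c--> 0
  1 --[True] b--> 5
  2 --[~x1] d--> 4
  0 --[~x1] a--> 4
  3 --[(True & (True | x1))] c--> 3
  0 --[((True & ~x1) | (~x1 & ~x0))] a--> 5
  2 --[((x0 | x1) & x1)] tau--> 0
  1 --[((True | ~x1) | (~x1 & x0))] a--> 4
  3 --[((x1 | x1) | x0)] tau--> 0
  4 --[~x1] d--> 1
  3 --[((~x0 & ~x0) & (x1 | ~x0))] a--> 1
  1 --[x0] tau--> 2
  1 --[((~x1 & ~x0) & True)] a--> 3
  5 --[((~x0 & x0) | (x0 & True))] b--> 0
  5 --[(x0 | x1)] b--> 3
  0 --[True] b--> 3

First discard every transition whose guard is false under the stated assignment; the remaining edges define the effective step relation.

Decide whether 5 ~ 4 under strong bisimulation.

Answer: NOT BISIMILAR

Trace:
Bisimulation quotient by refinement:
  round 0: {{0,1,2,3,4,5}}
  round 1: {{0,5},{1},{2,3},{4}}
  round 2: {{0},{1},{2},{3},{4},{5}}
6 equivalence class(es) (converged in 3)
class of 5: {5}; class of 4: {4}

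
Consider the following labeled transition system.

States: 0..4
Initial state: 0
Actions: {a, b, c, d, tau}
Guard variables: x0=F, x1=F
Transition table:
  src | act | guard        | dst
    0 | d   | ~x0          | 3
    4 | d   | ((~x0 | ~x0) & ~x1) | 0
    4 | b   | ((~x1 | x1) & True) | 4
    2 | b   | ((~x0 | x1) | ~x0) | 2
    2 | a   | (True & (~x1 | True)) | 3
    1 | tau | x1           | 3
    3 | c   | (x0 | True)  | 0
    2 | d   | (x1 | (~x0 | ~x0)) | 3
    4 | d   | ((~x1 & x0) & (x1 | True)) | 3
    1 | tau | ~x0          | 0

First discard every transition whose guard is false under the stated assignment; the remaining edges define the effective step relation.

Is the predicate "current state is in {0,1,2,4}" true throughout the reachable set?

Answer: INVARIANT VIOLATED at state 3

Trace:
Inv-set: {0,1,2,4}
Reachable = {0,3}
  0: ok
  3: ✗ unsafe
counterexample path to 3: d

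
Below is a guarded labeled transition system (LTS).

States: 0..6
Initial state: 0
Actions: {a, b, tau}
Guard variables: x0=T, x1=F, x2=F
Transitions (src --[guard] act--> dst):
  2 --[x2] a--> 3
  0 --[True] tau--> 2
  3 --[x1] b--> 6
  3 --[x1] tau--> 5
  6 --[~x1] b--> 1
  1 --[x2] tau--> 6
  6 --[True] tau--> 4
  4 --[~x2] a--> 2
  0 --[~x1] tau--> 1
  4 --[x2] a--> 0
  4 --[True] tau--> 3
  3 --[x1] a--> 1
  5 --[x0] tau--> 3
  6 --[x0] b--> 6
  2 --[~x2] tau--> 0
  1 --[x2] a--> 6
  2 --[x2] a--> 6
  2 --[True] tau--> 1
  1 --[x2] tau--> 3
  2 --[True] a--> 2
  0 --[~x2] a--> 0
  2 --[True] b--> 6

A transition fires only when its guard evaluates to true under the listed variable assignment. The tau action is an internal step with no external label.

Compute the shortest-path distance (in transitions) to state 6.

BFS to 6:
  depth 0: {0}
  depth 1: {1,2}
  depth 2: {6}
depth(6)=2, e.g. tau·b

Answer: 2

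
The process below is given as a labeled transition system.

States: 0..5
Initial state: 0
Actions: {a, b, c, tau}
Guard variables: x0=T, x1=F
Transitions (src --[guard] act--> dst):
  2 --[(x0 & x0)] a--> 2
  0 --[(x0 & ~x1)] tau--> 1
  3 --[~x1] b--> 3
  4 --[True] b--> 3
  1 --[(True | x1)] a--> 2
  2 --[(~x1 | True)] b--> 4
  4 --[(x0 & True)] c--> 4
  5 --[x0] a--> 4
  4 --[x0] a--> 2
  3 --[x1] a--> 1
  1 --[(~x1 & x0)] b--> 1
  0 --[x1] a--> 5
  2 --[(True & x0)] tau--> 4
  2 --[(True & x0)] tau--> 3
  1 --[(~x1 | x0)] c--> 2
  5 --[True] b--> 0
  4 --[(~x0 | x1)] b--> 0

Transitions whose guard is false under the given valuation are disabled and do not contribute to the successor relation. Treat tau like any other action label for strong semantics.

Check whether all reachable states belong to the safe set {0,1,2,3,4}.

Allowed set {0,1,2,3,4}
R = {0,1,2,3,4}
  0: ok
  1: ok
  2: ok
  3: ok
  4: ok

Answer: INVARIANT HOLDS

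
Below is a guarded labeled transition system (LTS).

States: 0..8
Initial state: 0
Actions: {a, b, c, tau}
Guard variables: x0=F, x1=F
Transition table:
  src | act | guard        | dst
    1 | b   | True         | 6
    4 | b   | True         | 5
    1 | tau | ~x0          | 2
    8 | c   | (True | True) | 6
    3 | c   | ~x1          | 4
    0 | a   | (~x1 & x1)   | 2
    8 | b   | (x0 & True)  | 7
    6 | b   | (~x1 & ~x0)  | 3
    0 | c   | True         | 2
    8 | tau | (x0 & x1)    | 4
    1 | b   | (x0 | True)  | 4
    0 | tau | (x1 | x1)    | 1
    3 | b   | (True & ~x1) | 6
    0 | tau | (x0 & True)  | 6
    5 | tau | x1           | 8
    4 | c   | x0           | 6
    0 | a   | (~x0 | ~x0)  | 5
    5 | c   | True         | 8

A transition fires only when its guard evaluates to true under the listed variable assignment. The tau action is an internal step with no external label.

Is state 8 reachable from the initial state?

After dropping false guards: 11 live edges.
L0 = {0}
L1 = {2,5}  total {0,2,5}
L2 = {8}  total {0,2,5,8}
L3 = {6}  total {0,2,5,6,8}
L4 = {3}  total {0,2,3,5,6,8}
L5 = {4}  total {0,2,3,4,5,6,8}
R = {0,2,3,4,5,6,8}
witness 8: a·c

Answer: REACHABLE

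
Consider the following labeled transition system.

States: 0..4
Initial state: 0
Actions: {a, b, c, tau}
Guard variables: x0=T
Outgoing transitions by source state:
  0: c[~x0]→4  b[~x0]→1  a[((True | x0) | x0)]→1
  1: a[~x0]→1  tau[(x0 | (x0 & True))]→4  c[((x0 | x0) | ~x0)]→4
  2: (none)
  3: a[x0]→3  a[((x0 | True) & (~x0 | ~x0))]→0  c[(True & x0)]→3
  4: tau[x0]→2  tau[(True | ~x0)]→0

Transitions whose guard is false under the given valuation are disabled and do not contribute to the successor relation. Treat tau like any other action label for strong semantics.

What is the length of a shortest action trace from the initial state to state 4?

BFS to 4:
  L0 = {0}
  L1 = {1}
  L2 = {4}
depth(4)=2, e.g. a·c

Answer: 2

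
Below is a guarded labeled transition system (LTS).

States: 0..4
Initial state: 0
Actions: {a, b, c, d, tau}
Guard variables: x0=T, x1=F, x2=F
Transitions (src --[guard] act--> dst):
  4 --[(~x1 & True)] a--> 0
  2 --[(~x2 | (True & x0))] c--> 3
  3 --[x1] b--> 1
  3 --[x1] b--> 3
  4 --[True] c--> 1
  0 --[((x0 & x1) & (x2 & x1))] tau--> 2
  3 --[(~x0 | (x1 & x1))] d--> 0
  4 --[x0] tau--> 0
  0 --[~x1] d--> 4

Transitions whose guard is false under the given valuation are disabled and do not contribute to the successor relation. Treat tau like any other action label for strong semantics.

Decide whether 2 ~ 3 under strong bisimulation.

Answer: NOT BISIMILAR

Working:
Refine partition for ~:
  P[0] = {{0,1,2,3,4}}
  P[1] = {{0},{1,3},{2},{4}}
stable after 2 split(s): 4 block(s)
[2]={2}  [3]={1,3}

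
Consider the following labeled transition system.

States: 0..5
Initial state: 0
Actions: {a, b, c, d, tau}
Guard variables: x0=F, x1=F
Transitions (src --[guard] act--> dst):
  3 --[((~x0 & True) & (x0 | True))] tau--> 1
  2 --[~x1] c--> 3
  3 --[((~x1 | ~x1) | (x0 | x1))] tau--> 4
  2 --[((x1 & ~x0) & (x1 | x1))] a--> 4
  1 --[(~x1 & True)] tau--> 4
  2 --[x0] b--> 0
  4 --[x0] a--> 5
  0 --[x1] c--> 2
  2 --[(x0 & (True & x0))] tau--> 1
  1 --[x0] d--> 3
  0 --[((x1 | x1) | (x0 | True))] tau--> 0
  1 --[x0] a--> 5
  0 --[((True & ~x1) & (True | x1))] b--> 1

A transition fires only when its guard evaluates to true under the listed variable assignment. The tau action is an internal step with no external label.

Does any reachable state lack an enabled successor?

Reach set: {0,1,4}
  0: b→1  tau→0  [deg 2]
  1: tau→4  [deg 1]
  4: ∅  [STUCK]
Path to 4: b·tau

Answer: DEADLOCK at state 4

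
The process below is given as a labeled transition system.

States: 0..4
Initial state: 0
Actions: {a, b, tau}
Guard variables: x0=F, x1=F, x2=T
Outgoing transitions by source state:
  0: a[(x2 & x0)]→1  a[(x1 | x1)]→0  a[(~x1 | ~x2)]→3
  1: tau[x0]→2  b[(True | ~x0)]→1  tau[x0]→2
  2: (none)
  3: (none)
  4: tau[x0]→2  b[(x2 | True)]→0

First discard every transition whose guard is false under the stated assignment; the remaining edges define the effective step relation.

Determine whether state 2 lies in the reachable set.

Answer: UNREACHABLE

Analysis:
Guard filter leaves 3 enabled edge(s).
L0 = {0}
L1 = {3}  cumulative {0,3}
R = {0,3}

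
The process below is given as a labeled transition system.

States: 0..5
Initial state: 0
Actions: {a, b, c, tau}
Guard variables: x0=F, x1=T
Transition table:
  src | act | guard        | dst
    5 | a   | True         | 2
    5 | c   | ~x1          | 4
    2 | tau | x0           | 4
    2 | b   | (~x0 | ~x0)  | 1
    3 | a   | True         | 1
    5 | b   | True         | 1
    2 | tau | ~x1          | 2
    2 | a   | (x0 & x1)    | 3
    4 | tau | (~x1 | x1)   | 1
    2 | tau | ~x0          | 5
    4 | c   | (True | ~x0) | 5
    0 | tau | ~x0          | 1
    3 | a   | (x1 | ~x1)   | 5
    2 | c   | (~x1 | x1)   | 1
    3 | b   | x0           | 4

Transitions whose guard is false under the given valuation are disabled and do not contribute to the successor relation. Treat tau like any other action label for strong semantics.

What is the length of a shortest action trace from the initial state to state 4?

Layered search for 4:
  Layer 0: {0}
  Layer 1: {1}
4 never appears.

Answer: UNREACHABLE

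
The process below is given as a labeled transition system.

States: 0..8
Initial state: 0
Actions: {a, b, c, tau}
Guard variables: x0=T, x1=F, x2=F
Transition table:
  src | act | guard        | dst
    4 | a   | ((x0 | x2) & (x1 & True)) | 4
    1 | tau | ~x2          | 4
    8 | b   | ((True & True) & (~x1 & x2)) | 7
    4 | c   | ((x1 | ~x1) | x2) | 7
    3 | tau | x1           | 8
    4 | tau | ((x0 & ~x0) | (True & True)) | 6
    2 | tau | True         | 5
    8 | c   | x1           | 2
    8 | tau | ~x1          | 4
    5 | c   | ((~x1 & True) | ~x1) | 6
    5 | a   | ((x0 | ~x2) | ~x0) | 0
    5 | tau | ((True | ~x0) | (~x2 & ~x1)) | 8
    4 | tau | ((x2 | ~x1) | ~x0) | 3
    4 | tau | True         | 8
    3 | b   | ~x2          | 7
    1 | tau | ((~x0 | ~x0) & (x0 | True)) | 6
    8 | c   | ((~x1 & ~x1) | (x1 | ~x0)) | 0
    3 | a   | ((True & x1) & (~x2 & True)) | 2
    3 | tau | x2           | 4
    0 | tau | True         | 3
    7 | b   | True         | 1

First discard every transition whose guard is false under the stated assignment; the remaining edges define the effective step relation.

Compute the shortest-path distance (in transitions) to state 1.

BFS to 1:
  L0 = {0}
  L1 = {3}
  L2 = {7}
  L3 = {1}
first hit 1 at d=3 via tau·b·b

Answer: 3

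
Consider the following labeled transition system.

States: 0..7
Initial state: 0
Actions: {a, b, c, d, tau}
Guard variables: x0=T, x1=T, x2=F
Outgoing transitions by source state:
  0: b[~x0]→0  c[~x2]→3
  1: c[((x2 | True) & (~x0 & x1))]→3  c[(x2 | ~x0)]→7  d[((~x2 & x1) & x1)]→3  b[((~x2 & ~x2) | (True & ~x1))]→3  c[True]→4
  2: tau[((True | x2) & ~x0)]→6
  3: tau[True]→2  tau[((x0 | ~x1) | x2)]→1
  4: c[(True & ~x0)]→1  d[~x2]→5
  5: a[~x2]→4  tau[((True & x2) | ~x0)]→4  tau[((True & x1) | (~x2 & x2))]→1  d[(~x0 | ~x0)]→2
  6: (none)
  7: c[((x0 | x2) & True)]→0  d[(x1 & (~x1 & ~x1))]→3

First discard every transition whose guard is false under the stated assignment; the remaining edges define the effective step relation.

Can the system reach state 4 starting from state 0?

After dropping false guards: 10 live edges.
depth 0: {0}
depth 1: {3}  cumulative {0,3}
depth 2: {1,2}  cumulative {0,1,2,3}
depth 3: {4}  cumulative {0,1,2,3,4}
depth 4: {5}  cumulative {0,1,2,3,4,5}
R = {0,1,2,3,4,5}
Path to 4: c·tau·c

Answer: REACHABLE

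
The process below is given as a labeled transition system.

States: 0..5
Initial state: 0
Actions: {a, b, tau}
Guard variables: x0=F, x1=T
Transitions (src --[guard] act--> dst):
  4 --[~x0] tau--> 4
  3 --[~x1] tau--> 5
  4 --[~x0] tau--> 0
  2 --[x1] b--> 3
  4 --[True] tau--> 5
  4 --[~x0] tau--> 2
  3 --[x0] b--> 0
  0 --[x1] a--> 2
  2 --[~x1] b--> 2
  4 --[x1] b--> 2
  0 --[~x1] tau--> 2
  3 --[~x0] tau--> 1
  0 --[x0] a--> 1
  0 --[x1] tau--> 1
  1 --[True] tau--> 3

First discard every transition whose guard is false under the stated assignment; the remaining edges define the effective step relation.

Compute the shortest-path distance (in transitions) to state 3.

BFS to 3:
  Layer 0: {0}
  Layer 1: {1,2}
  Layer 2: {3}
first hit 3 at d=2 via a·b

Answer: 2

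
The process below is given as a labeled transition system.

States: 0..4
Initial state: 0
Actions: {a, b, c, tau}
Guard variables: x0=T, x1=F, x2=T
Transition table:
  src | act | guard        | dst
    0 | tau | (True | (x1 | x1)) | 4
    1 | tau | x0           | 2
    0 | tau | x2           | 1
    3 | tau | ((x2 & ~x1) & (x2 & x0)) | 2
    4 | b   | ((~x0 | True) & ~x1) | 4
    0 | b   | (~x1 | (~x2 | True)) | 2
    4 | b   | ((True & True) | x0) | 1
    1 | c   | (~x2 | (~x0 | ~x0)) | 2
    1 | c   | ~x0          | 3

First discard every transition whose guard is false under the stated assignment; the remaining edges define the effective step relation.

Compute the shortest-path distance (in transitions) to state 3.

Breadth-first toward 3:
  L0 = {0}
  L1 = {1,2,4}
3 never appears.

Answer: UNREACHABLE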